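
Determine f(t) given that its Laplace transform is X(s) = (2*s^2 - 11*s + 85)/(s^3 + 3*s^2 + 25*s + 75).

Factor the denominator: s^3 + 3*s^2 + 25*s + 75 = (s + 3)*(s^2 + 25).
Partial fraction decomposition gives [4/(s + 3)] + [-2*s/(s^2 + 25)] + [-5/(s^2 + 25)].
Invert each term: 4/(s + 3) ↔ 4e^(-3t); -2·s/(s^2 + 25) ↔ -2cos(5t); -1·5/(s^2 + 25) ↔ -sin(5t).

f(t) = -sin(5*t) - 2*cos(5*t) + 4*exp(-3*t)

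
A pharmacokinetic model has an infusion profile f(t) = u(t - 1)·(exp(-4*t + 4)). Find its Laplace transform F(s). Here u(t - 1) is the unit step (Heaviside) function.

F(s) = exp(-s)/(s + 4)

By the second shifting theorem, L{u(t - c)·g(t - c)} = e^(-cs)·G(s) with c = 1 and G(s) = L{g(t)}.
L{e^(-4t)} = 1/(s + 4).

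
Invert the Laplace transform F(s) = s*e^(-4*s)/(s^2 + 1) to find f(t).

f(t) = Heaviside(t - 4)*(cos(t - 4))

The factor e^(-4s) signals a time shift by c = 4 (second shifting theorem).
L{cos(t)} = s/(s^2 + 1), so L^-1{s/(s^2 + 1)} = cos(t).
Hence the inverse is u(t - 4) times that function evaluated at t - 4.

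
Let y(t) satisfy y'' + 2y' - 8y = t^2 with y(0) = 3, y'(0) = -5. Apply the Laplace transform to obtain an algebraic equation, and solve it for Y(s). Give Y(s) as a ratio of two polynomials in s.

Y(s) = (3*s^4 + s^3 + 2)/(s^5 + 2*s^4 - 8*s^3)

Transform both sides with L{·}.
Using L{y''} = s^2 Y - s·y(0) - y'(0) and L{y'} = sY - y(0), with y(0) = 3, y'(0) = -5, the left side becomes (s^2 + 2*s - 8)Y - (3*s + 1).
The right side is L{t^2} = 2/s^3.
So (s^2 + 2*s - 8)Y = 2/s^3 + (3*s + 1).
Divide through and combine into a single rational function.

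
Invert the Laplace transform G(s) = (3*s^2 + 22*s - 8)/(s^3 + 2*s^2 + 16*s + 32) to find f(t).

f(t) = 3*sin(4*t) + 5*cos(4*t) - 2*exp(-2*t)

Factor the denominator: s^3 + 2*s^2 + 16*s + 32 = (s + 2)*(s^2 + 16).
Partial fraction decomposition gives [-2/(s + 2)] + [5*s/(s^2 + 16)] + [12/(s^2 + 16)].
Invert each term: -2/(s + 2) ↔ -2e^(-2t); 5·s/(s^2 + 16) ↔ 5cos(4t); 3·4/(s^2 + 16) ↔ 3sin(4t).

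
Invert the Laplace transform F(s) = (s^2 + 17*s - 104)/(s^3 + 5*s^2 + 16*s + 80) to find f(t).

Factor the denominator: s^3 + 5*s^2 + 16*s + 80 = (s + 5)*(s^2 + 16).
Partial fraction decomposition gives [-4/(s + 5)] + [5*s/(s^2 + 16)] + [-8/(s^2 + 16)].
Invert each term: -4/(s + 5) ↔ -4e^(-5t); 5·s/(s^2 + 16) ↔ 5cos(4t); -2·4/(s^2 + 16) ↔ -2sin(4t).

f(t) = -2*sin(4*t) + 5*cos(4*t) - 4*exp(-5*t)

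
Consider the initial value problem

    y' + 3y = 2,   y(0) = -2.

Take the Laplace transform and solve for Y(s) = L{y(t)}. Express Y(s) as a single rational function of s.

Y(s) = (-2*s + 2)/(s^2 + 3*s)

Take the Laplace transform of both sides.
The derivative rules (L{y'} = sY - y(0) = sY - (-2)) turn the left side into (s + 3)Y - (-2).
The right side is L{2} = 2/s.
So (s + 3)Y = 2/s + (-2).
Solve for Y(s) and write it as one ratio of polynomials.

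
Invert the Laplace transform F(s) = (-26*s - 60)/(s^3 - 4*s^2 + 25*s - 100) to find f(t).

Factor the denominator: s^3 - 4*s^2 + 25*s - 100 = (s - 4)*(s^2 + 25).
Partial fraction decomposition gives [-4/(s - 4)] + [4*s/(s^2 + 25)] + [-10/(s^2 + 25)].
Invert each term: -4/(s - 4) ↔ -4e^(4t); 4·s/(s^2 + 25) ↔ 4cos(5t); -2·5/(s^2 + 25) ↔ -2sin(5t).

f(t) = -4*exp(4*t) - 2*sin(5*t) + 4*cos(5*t)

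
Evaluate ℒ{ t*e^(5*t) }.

L{e^(5t)} = 1/(s - 5).
Then apply L{t·g(t)} = -d/ds[H(s)] with H(s) = 1/(s - 5):
differentiating 1 time and applying the sign gives (s - 5)^(-2).

(s - 5)^(-2)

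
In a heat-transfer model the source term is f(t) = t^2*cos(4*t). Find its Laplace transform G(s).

G(s) = 2*s*(s^2 - 48)/(s^2 + 16)^3

L{cos(4t)} = s/(s^2 + 16).
Then apply L{t^2·g(t)} = (-1)^2 d^2/ds^2[H(s)] with H(s) = s/(s^2 + 16):
differentiating 2 times and applying the sign gives 2*s*(s^2 - 48)/(s^2 + 16)^3.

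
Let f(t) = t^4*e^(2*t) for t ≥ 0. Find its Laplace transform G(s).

L{t^4} = 4!/s^5 = 24/s^5.
By the first shifting theorem, multiplying by e^(2t) replaces s with s - 2.

G(s) = 24/(s - 2)^5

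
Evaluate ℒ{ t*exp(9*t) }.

L{e^(9t)} = 1/(s - 9).
Then apply L{t·g(t)} = -d/ds[G(s)] with G(s) = 1/(s - 9):
differentiating 1 time and applying the sign gives (s - 9)^(-2).

(s - 9)^(-2)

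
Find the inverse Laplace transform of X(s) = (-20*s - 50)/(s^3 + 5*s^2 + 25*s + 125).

-3*sin(5*t) - cos(5*t) + exp(-5*t)

Factor the denominator: s^3 + 5*s^2 + 25*s + 125 = (s + 5)*(s^2 + 25).
Partial fraction decomposition gives [1/(s + 5)] + [-s/(s^2 + 25)] + [-15/(s^2 + 25)].
Invert each term: 1/(s + 5) ↔ e^(-5t); -1·s/(s^2 + 25) ↔ -cos(5t); -3·5/(s^2 + 25) ↔ -3sin(5t).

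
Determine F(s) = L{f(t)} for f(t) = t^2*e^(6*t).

F(s) = 2/(s - 6)^3

L{e^(6t)} = 1/(s - 6).
Then apply L{t^2·g(t)} = (-1)^2 d^2/ds^2[G(s)] with G(s) = 1/(s - 6):
differentiating 2 times and applying the sign gives 2/(s - 6)^3.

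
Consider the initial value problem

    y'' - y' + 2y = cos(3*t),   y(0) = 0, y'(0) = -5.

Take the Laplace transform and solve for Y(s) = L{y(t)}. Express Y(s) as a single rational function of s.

Apply the Laplace transform to the equation.
Using L{y''} = s^2 Y - s·y(0) - y'(0) and L{y'} = sY - y(0), with y(0) = 0, y'(0) = -5, the left side becomes (s^2 - s + 2)Y - (-5).
The right side is L{cos(3*t)} = s/(s^2 + 9).
So (s^2 - s + 2)Y = s/(s^2 + 9) + (-5).
Solve for Y(s) and write it as one ratio of polynomials.

Y(s) = (-5*s^2 + s - 45)/(s^4 - s^3 + 11*s^2 - 9*s + 18)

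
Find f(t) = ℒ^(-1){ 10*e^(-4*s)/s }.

The factor e^(-4s) signals a time shift by c = 4 (second shifting theorem).
L{10} = 10/s, so L^-1{10/s} = 10.
Hence the inverse is u(t - 4) times that function evaluated at t - 4.

f(t) = Heaviside(t - 4)*(10)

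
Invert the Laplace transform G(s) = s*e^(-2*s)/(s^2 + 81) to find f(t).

f(t) = Heaviside(t - 2)*(cos(9*t - 18))

The factor e^(-2s) signals a time shift by c = 2 (second shifting theorem).
L{cos(9t)} = s/(s^2 + 81), so L^-1{s/(s^2 + 81)} = cos(9*t).
Hence the inverse is u(t - 2) times that function evaluated at t - 2.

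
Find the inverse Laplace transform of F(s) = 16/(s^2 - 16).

Since L{sinh(4t)} = 4/(s^2 - 16), the inverse is sinh(4*t), scaled by 4.

4*sinh(4*t)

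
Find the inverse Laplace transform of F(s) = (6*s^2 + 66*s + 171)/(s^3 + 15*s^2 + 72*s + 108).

Factor the denominator: s^3 + 15*s^2 + 72*s + 108 = (s + 3)*(s + 6)^2.
Partial fraction decomposition gives [3/(s + 6)] + [3/(s + 6)^2] + [3/(s + 3)].
Invert each term: 3/(s + 6) ↔ 3e^(-6t); 3/(s + 6)^2 ↔ 3t·e^(-6t); 3/(s + 3) ↔ 3e^(-3t).

3*t*exp(-6*t) + 3*exp(-3*t) + 3*exp(-6*t)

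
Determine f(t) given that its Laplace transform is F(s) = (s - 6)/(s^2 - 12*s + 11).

f(t) = exp(6*t)*cosh(5*t)

Rewrite the denominator: s^2 - 12*s + 11 = (s - 6)^2 - 25.
The form in (s - 6) signals a first-shifting-theorem factor e^(6t).
Since L{cosh(5t)} = s/(s^2 - 25), the inverse is e^(6*t)*cosh(5*t).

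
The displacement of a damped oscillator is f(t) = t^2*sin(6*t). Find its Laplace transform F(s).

F(s) = 36*(s^2 - 12)/(s^2 + 36)^3

L{sin(6t)} = 6/(s^2 + 36).
Then apply L{t^2·g(t)} = (-1)^2 d^2/ds^2[G(s)] with G(s) = 6/(s^2 + 36):
differentiating 2 times and applying the sign gives 36*(s^2 - 12)/(s^2 + 36)^3.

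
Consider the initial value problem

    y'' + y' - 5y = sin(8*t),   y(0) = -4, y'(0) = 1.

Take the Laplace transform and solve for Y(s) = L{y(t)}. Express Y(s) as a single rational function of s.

Take the Laplace transform of both sides.
The derivative rules (L{y''} = s^2 Y - s·y(0) - y'(0) and L{y'} = sY - y(0), with y(0) = -4, y'(0) = 1) turn the left side into (s^2 + s - 5)Y - (-4*s - 3).
The right side is L{sin(8*t)} = 8/(s^2 + 64).
So (s^2 + s - 5)Y = 8/(s^2 + 64) + (-4*s - 3).
Isolate Y and clear denominators.

Y(s) = (-4*s^3 - 3*s^2 - 256*s - 184)/(s^4 + s^3 + 59*s^2 + 64*s - 320)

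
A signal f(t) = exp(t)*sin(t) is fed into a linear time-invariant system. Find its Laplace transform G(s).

G(s) = 1/((s - 1)^2 + 1)

L{sin(t)} = 1/(s^2 + 1).
By the first shifting theorem, multiplying by e^(t) replaces s with s - 1.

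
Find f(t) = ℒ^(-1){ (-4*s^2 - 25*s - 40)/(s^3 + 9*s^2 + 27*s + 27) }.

Factor the denominator: s^3 + 9*s^2 + 27*s + 27 = (s + 3)^3.
Partial fraction decomposition gives [-4/(s + 3)] + [-1/(s + 3)^2] + [-1/(s + 3)^3].
Invert each term: -4/(s + 3) ↔ -4e^(-3t); -1/(s + 3)^2 ↔ -t·e^(-3t); -1/(s + 3)^3 ↔ (-1/2)t^2·e^(-3t).

f(t) = -t^2*exp(-3*t)/2 - t*exp(-3*t) - 4*exp(-3*t)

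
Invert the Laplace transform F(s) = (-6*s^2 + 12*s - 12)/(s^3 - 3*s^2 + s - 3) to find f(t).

Factor the denominator: s^3 - 3*s^2 + s - 3 = (s - 3)*(s^2 + 1).
Partial fraction decomposition gives [-3/(s - 3)] + [-3*s/(s^2 + 1)] + [3/(s^2 + 1)].
Invert each term: -3/(s - 3) ↔ -3e^(3t); -3·s/(s^2 + 1) ↔ -3cos(t); 3·1/(s^2 + 1) ↔ 3sin(t).

f(t) = -3*exp(3*t) + 3*sin(t) - 3*cos(t)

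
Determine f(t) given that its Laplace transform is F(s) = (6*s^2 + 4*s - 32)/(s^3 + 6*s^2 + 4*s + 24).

Factor the denominator: s^3 + 6*s^2 + 4*s + 24 = (s + 6)*(s^2 + 4).
Partial fraction decomposition gives [4/(s + 6)] + [2*s/(s^2 + 4)] + [-8/(s^2 + 4)].
Invert each term: 4/(s + 6) ↔ 4e^(-6t); 2·s/(s^2 + 4) ↔ 2cos(2t); -4·2/(s^2 + 4) ↔ -4sin(2t).

f(t) = -4*sin(2*t) + 2*cos(2*t) + 4*exp(-6*t)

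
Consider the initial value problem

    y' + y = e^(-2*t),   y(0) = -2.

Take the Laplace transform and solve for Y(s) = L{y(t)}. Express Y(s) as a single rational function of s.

Y(s) = (-2*s - 3)/(s^2 + 3*s + 2)

Transform both sides with L{·}.
Using L{y'} = sY - y(0) = sY - (-2), the left side becomes (s + 1)Y - (-2).
The right side is L{e^(-2*t)} = 1/(s + 2).
So (s + 1)Y = 1/(s + 2) + (-2).
Isolate Y and clear denominators.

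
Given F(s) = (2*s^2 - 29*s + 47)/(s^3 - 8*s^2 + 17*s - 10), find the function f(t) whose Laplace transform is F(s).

Factor the denominator: s^3 - 8*s^2 + 17*s - 10 = (s - 5)*(s - 2)*(s - 1).
Partial fraction decomposition gives [5/(s - 1)] + [1/(s - 2)] + [-4/(s - 5)].
Invert each term: 5/(s - 1) ↔ 5e^(t); 1/(s - 2) ↔ e^(2t); -4/(s - 5) ↔ -4e^(5t).

f(t) = -4*exp(5*t) + exp(2*t) + 5*exp(t)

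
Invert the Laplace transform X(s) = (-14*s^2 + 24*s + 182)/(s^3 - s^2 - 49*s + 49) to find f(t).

f(t) = -4*exp(7*t) - 4*exp(t) - 6*exp(-7*t)

Factor the denominator: s^3 - s^2 - 49*s + 49 = (s - 7)*(s - 1)*(s + 7).
Partial fraction decomposition gives [-4/(s - 7)] + [-4/(s - 1)] + [-6/(s + 7)].
Invert each term: -4/(s - 7) ↔ -4e^(7t); -4/(s - 1) ↔ -4e^(t); -6/(s + 7) ↔ -6e^(-7t).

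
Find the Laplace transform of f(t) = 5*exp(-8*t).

L{5} = 5/s.
By the first shifting theorem, multiplying by e^(-8t) replaces s with s + 8.

5/(s + 8)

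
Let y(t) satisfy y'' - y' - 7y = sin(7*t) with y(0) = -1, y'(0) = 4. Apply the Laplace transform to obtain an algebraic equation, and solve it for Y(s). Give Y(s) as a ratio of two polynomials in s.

Apply the Laplace transform to the equation.
The derivative rules (L{y''} = s^2 Y - s·y(0) - y'(0) and L{y'} = sY - y(0), with y(0) = -1, y'(0) = 4) turn the left side into (s^2 - s - 7)Y - (-s + 5).
The right side is L{sin(7*t)} = 7/(s^2 + 49).
So (s^2 - s - 7)Y = 7/(s^2 + 49) + (-s + 5).
Divide through and combine into a single rational function.

Y(s) = (-s^3 + 5*s^2 - 49*s + 252)/(s^4 - s^3 + 42*s^2 - 49*s - 343)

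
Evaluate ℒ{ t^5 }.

120/s^6

L{t^5} = 5!/s^6 = 120/s^6.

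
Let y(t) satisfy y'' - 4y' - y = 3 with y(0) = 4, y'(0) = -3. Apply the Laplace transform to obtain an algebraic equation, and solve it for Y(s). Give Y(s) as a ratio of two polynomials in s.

Y(s) = (4*s^2 - 19*s + 3)/(s^3 - 4*s^2 - s)

Apply the Laplace transform to the equation.
With L{y''} = s^2 Y - s·y(0) - y'(0) and L{y'} = sY - y(0), with y(0) = 4, y'(0) = -3: the LHS transforms to (s^2 - 4*s - 1)Y - (4*s - 19).
The right side is L{3} = 3/s.
So (s^2 - 4*s - 1)Y = 3/s + (4*s - 19).
Divide through and combine into a single rational function.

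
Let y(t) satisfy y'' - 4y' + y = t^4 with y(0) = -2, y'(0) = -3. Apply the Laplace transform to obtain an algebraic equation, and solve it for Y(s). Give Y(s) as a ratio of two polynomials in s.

Take the Laplace transform of both sides.
Using L{y''} = s^2 Y - s·y(0) - y'(0) and L{y'} = sY - y(0), with y(0) = -2, y'(0) = -3, the left side becomes (s^2 - 4*s + 1)Y - (-2*s + 5).
The right side is L{t^4} = 24/s^5.
So (s^2 - 4*s + 1)Y = 24/s^5 + (-2*s + 5).
Solve for Y(s) and write it as one ratio of polynomials.

Y(s) = (-2*s^6 + 5*s^5 + 24)/(s^7 - 4*s^6 + s^5)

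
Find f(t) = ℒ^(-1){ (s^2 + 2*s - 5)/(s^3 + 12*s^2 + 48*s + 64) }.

f(t) = 3*t^2*exp(-4*t)/2 - 6*t*exp(-4*t) + exp(-4*t)

Factor the denominator: s^3 + 12*s^2 + 48*s + 64 = (s + 4)^3.
Partial fraction decomposition gives [1/(s + 4)] + [-6/(s + 4)^2] + [3/(s + 4)^3].
Invert each term: 1/(s + 4) ↔ e^(-4t); -6/(s + 4)^2 ↔ -6t·e^(-4t); 3/(s + 4)^3 ↔ (3/2)t^2·e^(-4t).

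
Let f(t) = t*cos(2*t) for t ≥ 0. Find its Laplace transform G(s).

L{cos(2t)} = s/(s^2 + 4).
Then apply L{t·g(t)} = -d/ds[H(s)] with H(s) = s/(s^2 + 4):
differentiating 1 time and applying the sign gives (s - 2)*(s + 2)/(s^2 + 4)^2.

G(s) = (s - 2)*(s + 2)/(s^2 + 4)^2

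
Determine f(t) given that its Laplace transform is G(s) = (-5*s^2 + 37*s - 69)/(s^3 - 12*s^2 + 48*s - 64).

Factor the denominator: s^3 - 12*s^2 + 48*s - 64 = (s - 4)^3.
Partial fraction decomposition gives [-5/(s - 4)] + [-3/(s - 4)^2] + [-1/(s - 4)^3].
Invert each term: -5/(s - 4) ↔ -5e^(4t); -3/(s - 4)^2 ↔ -3t·e^(4t); -1/(s - 4)^3 ↔ (-1/2)t^2·e^(4t).

f(t) = -t^2*exp(4*t)/2 - 3*t*exp(4*t) - 5*exp(4*t)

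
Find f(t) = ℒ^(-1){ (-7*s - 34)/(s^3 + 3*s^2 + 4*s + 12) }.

Factor the denominator: s^3 + 3*s^2 + 4*s + 12 = (s + 3)*(s^2 + 4).
Partial fraction decomposition gives [-1/(s + 3)] + [s/(s^2 + 4)] + [-10/(s^2 + 4)].
Invert each term: -1/(s + 3) ↔ -e^(-3t); 1·s/(s^2 + 4) ↔ cos(2t); -5·2/(s^2 + 4) ↔ -5sin(2t).

f(t) = -5*sin(2*t) + cos(2*t) - exp(-3*t)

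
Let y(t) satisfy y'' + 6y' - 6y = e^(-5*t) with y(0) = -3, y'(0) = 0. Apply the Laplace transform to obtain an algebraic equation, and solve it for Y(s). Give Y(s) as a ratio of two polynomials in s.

Laplace-transform each side.
Using L{y''} = s^2 Y - s·y(0) - y'(0) and L{y'} = sY - y(0), with y(0) = -3, y'(0) = 0, the left side becomes (s^2 + 6*s - 6)Y - (-3*s - 18).
The right side is L{e^(-5*t)} = 1/(s + 5).
So (s^2 + 6*s - 6)Y = 1/(s + 5) + (-3*s - 18).
Solve for Y(s) and write it as one ratio of polynomials.

Y(s) = (-3*s^2 - 33*s - 89)/(s^3 + 11*s^2 + 24*s - 30)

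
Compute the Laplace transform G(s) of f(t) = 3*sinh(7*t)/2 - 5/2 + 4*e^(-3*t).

G(s) = 21/(2*(s^2 - 49)) + 4/(s + 3) - 5/(2*s)

Apply the Laplace transform termwise.
(4)·[L{e^(-3t)} = 1/(s + 3)]; L{-5/2} = (-5/2)/s; (3/2)·[L{sinh(7t)} = 7/(s^2 - 49)].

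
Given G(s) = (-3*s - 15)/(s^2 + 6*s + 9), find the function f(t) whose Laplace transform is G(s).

f(t) = -6*t*exp(-3*t) - 3*exp(-3*t)

Factor the denominator: s^2 + 6*s + 9 = (s + 3)^2.
Partial fraction decomposition gives [-3/(s + 3)] + [-6/(s + 3)^2].
Invert each term: -3/(s + 3) ↔ -3e^(-3t); -6/(s + 3)^2 ↔ -6t·e^(-3t).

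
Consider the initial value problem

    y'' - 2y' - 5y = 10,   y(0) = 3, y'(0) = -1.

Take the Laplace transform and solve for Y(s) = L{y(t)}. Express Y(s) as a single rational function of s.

Laplace-transform each side.
The derivative rules (L{y''} = s^2 Y - s·y(0) - y'(0) and L{y'} = sY - y(0), with y(0) = 3, y'(0) = -1) turn the left side into (s^2 - 2*s - 5)Y - (3*s - 7).
The right side is L{10} = 10/s.
So (s^2 - 2*s - 5)Y = 10/s + (3*s - 7).
Isolate Y and clear denominators.

Y(s) = (3*s^2 - 7*s + 10)/(s^3 - 2*s^2 - 5*s)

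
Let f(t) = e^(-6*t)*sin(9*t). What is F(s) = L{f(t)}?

F(s) = 9/((s + 6)^2 + 81)

L{sin(9t)} = 9/(s^2 + 81).
By the first shifting theorem, multiplying by e^(-6t) replaces s with s + 6.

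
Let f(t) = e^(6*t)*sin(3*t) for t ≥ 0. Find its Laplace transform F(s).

L{sin(3t)} = 3/(s^2 + 9).
By the first shifting theorem, multiplying by e^(6t) replaces s with s - 6.

F(s) = 3/((s - 6)^2 + 9)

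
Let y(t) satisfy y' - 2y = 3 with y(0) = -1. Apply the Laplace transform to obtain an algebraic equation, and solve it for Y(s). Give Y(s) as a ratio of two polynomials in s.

Take the Laplace transform of both sides.
Using L{y'} = sY - y(0) = sY - (-1), the left side becomes (s - 2)Y - (-1).
The right side is L{3} = 3/s.
So (s - 2)Y = 3/s + (-1).
Isolate Y and clear denominators.

Y(s) = (-s + 3)/(s^2 - 2*s)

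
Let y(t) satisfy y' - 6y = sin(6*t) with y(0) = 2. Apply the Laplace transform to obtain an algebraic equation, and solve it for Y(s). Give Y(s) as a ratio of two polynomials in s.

Take the Laplace transform of both sides.
The derivative rules (L{y'} = sY - y(0) = sY - 2) turn the left side into (s - 6)Y - (2).
The right side is L{sin(6*t)} = 6/(s^2 + 36).
So (s - 6)Y = 6/(s^2 + 36) + (2).
Divide through and combine into a single rational function.

Y(s) = (2*s^2 + 78)/(s^3 - 6*s^2 + 36*s - 216)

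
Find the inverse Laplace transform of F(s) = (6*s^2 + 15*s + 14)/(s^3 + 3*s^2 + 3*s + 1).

5*t^2*exp(-t)/2 + 3*t*exp(-t) + 6*exp(-t)

Factor the denominator: s^3 + 3*s^2 + 3*s + 1 = (s + 1)^3.
Partial fraction decomposition gives [6/(s + 1)] + [3/(s + 1)^2] + [5/(s + 1)^3].
Invert each term: 6/(s + 1) ↔ 6e^(-t); 3/(s + 1)^2 ↔ 3t·e^(-t); 5/(s + 1)^3 ↔ (5/2)t^2·e^(-t).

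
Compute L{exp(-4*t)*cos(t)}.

L{cos(t)} = s/(s^2 + 1).
By the first shifting theorem, multiplying by e^(-4t) replaces s with s + 4.

(s + 4)/((s + 4)^2 + 1)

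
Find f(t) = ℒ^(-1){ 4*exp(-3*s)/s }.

f(t) = Heaviside(t - 3)*(4)

The factor e^(-3s) signals a time shift by c = 3 (second shifting theorem).
L{4} = 4/s, so L^-1{4/s} = 4.
Hence the inverse is u(t - 3) times that function evaluated at t - 3.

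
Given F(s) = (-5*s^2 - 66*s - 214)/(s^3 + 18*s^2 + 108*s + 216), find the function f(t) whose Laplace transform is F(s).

f(t) = t^2*exp(-6*t) - 6*t*exp(-6*t) - 5*exp(-6*t)

Factor the denominator: s^3 + 18*s^2 + 108*s + 216 = (s + 6)^3.
Partial fraction decomposition gives [-5/(s + 6)] + [-6/(s + 6)^2] + [2/(s + 6)^3].
Invert each term: -5/(s + 6) ↔ -5e^(-6t); -6/(s + 6)^2 ↔ -6t·e^(-6t); 2/(s + 6)^3 ↔ (1)t^2·e^(-6t).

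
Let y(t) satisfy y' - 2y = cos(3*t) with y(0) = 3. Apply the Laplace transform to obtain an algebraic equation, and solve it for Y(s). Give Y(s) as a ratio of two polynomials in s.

Y(s) = (3*s^2 + s + 27)/(s^3 - 2*s^2 + 9*s - 18)

Apply the Laplace transform to the equation.
The derivative rules (L{y'} = sY - y(0) = sY - 3) turn the left side into (s - 2)Y - (3).
The right side is L{cos(3*t)} = s/(s^2 + 9).
So (s - 2)Y = s/(s^2 + 9) + (3).
Solve for Y(s) and write it as one ratio of polynomials.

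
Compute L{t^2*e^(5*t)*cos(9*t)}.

2*(s - 5)*(s^2 - 10*s - 218)/(s^2 - 10*s + 106)^3

L{cos(9t)} = s/(s^2 + 81).
Multiplying by e^(5t) shifts s → s - 5, so L{e^(5*t)*cos(9*t)} = (s - 5)/((s - 5)^2 + 81).
Then apply L{t^2·g(t)} = (-1)^2 d^2/ds^2[G(s)] with G(s) = (s - 5)/((s - 5)^2 + 81):
differentiating 2 times and applying the sign gives 2*(s - 5)*(s^2 - 10*s - 218)/(s^2 - 10*s + 106)^3.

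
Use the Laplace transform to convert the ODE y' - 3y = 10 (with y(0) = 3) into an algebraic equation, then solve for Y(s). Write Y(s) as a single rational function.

Y(s) = (3*s + 10)/(s^2 - 3*s)

Transform both sides with L{·}.
The derivative rules (L{y'} = sY - y(0) = sY - 3) turn the left side into (s - 3)Y - (3).
The right side is L{10} = 10/s.
So (s - 3)Y = 10/s + (3).
Isolate Y and clear denominators.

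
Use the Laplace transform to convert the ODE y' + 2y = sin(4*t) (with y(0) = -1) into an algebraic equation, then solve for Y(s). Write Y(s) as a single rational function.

Y(s) = (-s^2 - 12)/(s^3 + 2*s^2 + 16*s + 32)

Transform both sides with L{·}.
Using L{y'} = sY - y(0) = sY - (-1), the left side becomes (s + 2)Y - (-1).
The right side is L{sin(4*t)} = 4/(s^2 + 16).
So (s + 2)Y = 4/(s^2 + 16) + (-1).
Isolate Y and clear denominators.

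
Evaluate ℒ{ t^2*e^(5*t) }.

L{e^(5t)} = 1/(s - 5).
Then apply L{t^2·g(t)} = (-1)^2 d^2/ds^2[G(s)] with G(s) = 1/(s - 5):
differentiating 2 times and applying the sign gives 2/(s - 5)^3.

2/(s - 5)^3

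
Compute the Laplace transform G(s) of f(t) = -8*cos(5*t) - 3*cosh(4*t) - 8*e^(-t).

G(s) = -8*s/(s^2 + 25) - 3*s/(s^2 - 16) - 8/(s + 1)

By linearity of the Laplace transform, transform each term separately.
(-8)·[L{cos(5t)} = s/(s^2 + 25)]; (-3)·[L{cosh(4t)} = s/(s^2 - 16)]; (-8)·[L{e^(-t)} = 1/(s + 1)].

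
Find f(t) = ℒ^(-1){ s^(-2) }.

Since L{t} = 1!/s^2 = 1/s^2, the inverse is t.

f(t) = t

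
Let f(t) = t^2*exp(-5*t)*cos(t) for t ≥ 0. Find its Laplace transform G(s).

G(s) = 2*(s + 5)*(s^2 + 10*s + 22)/(s^2 + 10*s + 26)^3

L{cos(t)} = s/(s^2 + 1).
Multiplying by e^(-5t) shifts s → s + 5, so L{exp(-5*t)*cos(t)} = (s + 5)/((s + 5)^2 + 1).
Then apply L{t^2·g(t)} = (-1)^2 d^2/ds^2[H(s)] with H(s) = (s + 5)/((s + 5)^2 + 1):
differentiating 2 times and applying the sign gives 2*(s + 5)*(s^2 + 10*s + 22)/(s^2 + 10*s + 26)^3.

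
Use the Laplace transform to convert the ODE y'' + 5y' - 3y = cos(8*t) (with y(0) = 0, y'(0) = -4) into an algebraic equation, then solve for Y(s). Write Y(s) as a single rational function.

Apply the Laplace transform to the equation.
With L{y''} = s^2 Y - s·y(0) - y'(0) and L{y'} = sY - y(0), with y(0) = 0, y'(0) = -4: the LHS transforms to (s^2 + 5*s - 3)Y - (-4).
The right side is L{cos(8*t)} = s/(s^2 + 64).
So (s^2 + 5*s - 3)Y = s/(s^2 + 64) + (-4).
Isolate Y and clear denominators.

Y(s) = (-4*s^2 + s - 256)/(s^4 + 5*s^3 + 61*s^2 + 320*s - 192)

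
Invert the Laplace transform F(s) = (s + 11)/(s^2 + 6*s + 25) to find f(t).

Complete the square in the denominator: s^2 + 6*s + 25 = (s + 3)^2 + 4^2.
Split the numerator to match: s + 11 = 1·(s + 3) + 2·4.
Invert each term: 1·(s + 3)/((s + 3)^2 + 16) ↔ e^(-3t)cos(4t); 2·4/((s + 3)^2 + 16) ↔ 2e^(-3t)sin(4t).

f(t) = 2*exp(-3*t)*sin(4*t) + exp(-3*t)*cos(4*t)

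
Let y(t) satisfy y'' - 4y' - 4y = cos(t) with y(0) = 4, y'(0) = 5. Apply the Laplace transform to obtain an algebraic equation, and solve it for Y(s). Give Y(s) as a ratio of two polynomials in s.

Y(s) = (4*s^3 - 11*s^2 + 5*s - 11)/(s^4 - 4*s^3 - 3*s^2 - 4*s - 4)

Apply the Laplace transform to the equation.
The derivative rules (L{y''} = s^2 Y - s·y(0) - y'(0) and L{y'} = sY - y(0), with y(0) = 4, y'(0) = 5) turn the left side into (s^2 - 4*s - 4)Y - (4*s - 11).
The right side is L{cos(t)} = s/(s^2 + 1).
So (s^2 - 4*s - 4)Y = s/(s^2 + 1) + (4*s - 11).
Solve for Y(s) and write it as one ratio of polynomials.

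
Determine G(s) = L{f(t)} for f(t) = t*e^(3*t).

G(s) = (s - 3)^(-2)

L{e^(3t)} = 1/(s - 3).
Then apply L{t·g(t)} = -d/ds[H(s)] with H(s) = 1/(s - 3):
differentiating 1 time and applying the sign gives (s - 3)^(-2).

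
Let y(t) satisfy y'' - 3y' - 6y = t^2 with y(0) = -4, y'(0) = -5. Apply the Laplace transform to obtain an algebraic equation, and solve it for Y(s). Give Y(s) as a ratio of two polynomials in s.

Apply the Laplace transform to the equation.
With L{y''} = s^2 Y - s·y(0) - y'(0) and L{y'} = sY - y(0), with y(0) = -4, y'(0) = -5: the LHS transforms to (s^2 - 3*s - 6)Y - (-4*s + 7).
The right side is L{t^2} = 2/s^3.
So (s^2 - 3*s - 6)Y = 2/s^3 + (-4*s + 7).
Divide through and combine into a single rational function.

Y(s) = (-4*s^4 + 7*s^3 + 2)/(s^5 - 3*s^4 - 6*s^3)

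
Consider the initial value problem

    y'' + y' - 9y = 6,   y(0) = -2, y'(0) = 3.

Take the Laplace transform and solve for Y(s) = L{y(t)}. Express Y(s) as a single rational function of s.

Transform both sides with L{·}.
With L{y''} = s^2 Y - s·y(0) - y'(0) and L{y'} = sY - y(0), with y(0) = -2, y'(0) = 3: the LHS transforms to (s^2 + s - 9)Y - (-2*s + 1).
The right side is L{6} = 6/s.
So (s^2 + s - 9)Y = 6/s + (-2*s + 1).
Solve for Y(s) and write it as one ratio of polynomials.

Y(s) = (-2*s^2 + s + 6)/(s^3 + s^2 - 9*s)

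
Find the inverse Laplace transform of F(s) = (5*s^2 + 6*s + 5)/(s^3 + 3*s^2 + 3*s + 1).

Factor the denominator: s^3 + 3*s^2 + 3*s + 1 = (s + 1)^3.
Partial fraction decomposition gives [5/(s + 1)] + [-4/(s + 1)^2] + [4/(s + 1)^3].
Invert each term: 5/(s + 1) ↔ 5e^(-t); -4/(s + 1)^2 ↔ -4t·e^(-t); 4/(s + 1)^3 ↔ (2)t^2·e^(-t).

2*t^2*exp(-t) - 4*t*exp(-t) + 5*exp(-t)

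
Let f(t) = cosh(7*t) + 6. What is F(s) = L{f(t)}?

F(s) = s/(s^2 - 49) + 6/s

The transform is linear, so treat each term independently.
L{6} = 6/s; L{cosh(7t)} = s/(s^2 - 49).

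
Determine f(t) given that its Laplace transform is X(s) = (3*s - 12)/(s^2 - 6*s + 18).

Complete the square in the denominator: s^2 - 6*s + 18 = (s - 3)^2 + 3^2.
Split the numerator to match: 3*s - 12 = 3·(s - 3) - 1·3.
Invert each term: 3·(s - 3)/((s - 3)^2 + 9) ↔ 3e^(3t)cos(3t); -1·3/((s - 3)^2 + 9) ↔ -e^(3t)sin(3t).

f(t) = -exp(3*t)*sin(3*t) + 3*exp(3*t)*cos(3*t)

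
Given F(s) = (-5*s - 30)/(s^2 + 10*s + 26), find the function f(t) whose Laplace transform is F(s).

Complete the square in the denominator: s^2 + 10*s + 26 = (s + 5)^2 + 1^2.
Split the numerator to match: -5*s - 30 = -5·(s + 5) - 5·1.
Invert each term: -5·(s + 5)/((s + 5)^2 + 1) ↔ -5e^(-5t)cos(t); -5·1/((s + 5)^2 + 1) ↔ -5e^(-5t)sin(t).

f(t) = -5*exp(-5*t)*sin(t) - 5*exp(-5*t)*cos(t)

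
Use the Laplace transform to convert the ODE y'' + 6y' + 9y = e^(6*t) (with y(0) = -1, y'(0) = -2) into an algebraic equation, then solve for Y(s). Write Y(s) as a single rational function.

Transform both sides with L{·}.
The derivative rules (L{y''} = s^2 Y - s·y(0) - y'(0) and L{y'} = sY - y(0), with y(0) = -1, y'(0) = -2) turn the left side into (s^2 + 6*s + 9)Y - (-s - 8).
The right side is L{e^(6*t)} = 1/(s - 6).
So (s^2 + 6*s + 9)Y = 1/(s - 6) + (-s - 8).
Isolate Y and clear denominators.

Y(s) = (-s^2 - 2*s + 49)/(s^3 - 27*s - 54)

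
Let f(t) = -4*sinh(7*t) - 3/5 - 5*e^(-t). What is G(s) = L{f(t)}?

Apply the Laplace transform termwise.
(-5)·[L{e^(-t)} = 1/(s + 1)]; (-4)·[L{sinh(7t)} = 7/(s^2 - 49)]; L{-3/5} = (-3/5)/s.

G(s) = -28/(s^2 - 49) - 5/(s + 1) - 3/(5*s)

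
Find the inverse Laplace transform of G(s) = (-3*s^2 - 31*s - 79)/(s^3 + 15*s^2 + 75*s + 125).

t^2*exp(-5*t)/2 - t*exp(-5*t) - 3*exp(-5*t)

Factor the denominator: s^3 + 15*s^2 + 75*s + 125 = (s + 5)^3.
Partial fraction decomposition gives [-3/(s + 5)] + [-1/(s + 5)^2] + [(s + 5)^(-3)].
Invert each term: -3/(s + 5) ↔ -3e^(-5t); -1/(s + 5)^2 ↔ -t·e^(-5t); 1/(s + 5)^3 ↔ (1/2)t^2·e^(-5t).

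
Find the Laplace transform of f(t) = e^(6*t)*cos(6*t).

(s - 6)/((s - 6)^2 + 36)

L{cos(6t)} = s/(s^2 + 36).
By the first shifting theorem, multiplying by e^(6t) replaces s with s - 6.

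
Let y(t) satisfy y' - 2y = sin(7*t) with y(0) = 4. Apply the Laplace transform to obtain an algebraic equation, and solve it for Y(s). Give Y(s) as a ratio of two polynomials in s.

Y(s) = (4*s^2 + 203)/(s^3 - 2*s^2 + 49*s - 98)

Transform both sides with L{·}.
The derivative rules (L{y'} = sY - y(0) = sY - 4) turn the left side into (s - 2)Y - (4).
The right side is L{sin(7*t)} = 7/(s^2 + 49).
So (s - 2)Y = 7/(s^2 + 49) + (4).
Divide through and combine into a single rational function.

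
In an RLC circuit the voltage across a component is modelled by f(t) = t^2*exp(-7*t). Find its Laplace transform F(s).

F(s) = 2/(s + 7)^3

L{e^(-7t)} = 1/(s + 7).
Then apply L{t^2·g(t)} = (-1)^2 d^2/ds^2[G(s)] with G(s) = 1/(s + 7):
differentiating 2 times and applying the sign gives 2/(s + 7)^3.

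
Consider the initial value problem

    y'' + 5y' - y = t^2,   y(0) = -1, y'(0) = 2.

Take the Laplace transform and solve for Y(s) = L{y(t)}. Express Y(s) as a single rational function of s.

Y(s) = (-s^4 - 3*s^3 + 2)/(s^5 + 5*s^4 - s^3)

Laplace-transform each side.
With L{y''} = s^2 Y - s·y(0) - y'(0) and L{y'} = sY - y(0), with y(0) = -1, y'(0) = 2: the LHS transforms to (s^2 + 5*s - 1)Y - (-s - 3).
The right side is L{t^2} = 2/s^3.
So (s^2 + 5*s - 1)Y = 2/s^3 + (-s - 3).
Divide through and combine into a single rational function.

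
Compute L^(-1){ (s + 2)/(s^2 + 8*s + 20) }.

Complete the square in the denominator: s^2 + 8*s + 20 = (s + 4)^2 + 2^2.
Split the numerator to match: s + 2 = 1·(s + 4) - 1·2.
Invert each term: 1·(s + 4)/((s + 4)^2 + 4) ↔ e^(-4t)cos(2t); -1·2/((s + 4)^2 + 4) ↔ -e^(-4t)sin(2t).

-exp(-4*t)*sin(2*t) + exp(-4*t)*cos(2*t)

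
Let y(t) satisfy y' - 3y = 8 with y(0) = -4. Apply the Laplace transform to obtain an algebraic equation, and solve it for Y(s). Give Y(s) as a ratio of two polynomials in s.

Y(s) = (-4*s + 8)/(s^2 - 3*s)

Laplace-transform each side.
The derivative rules (L{y'} = sY - y(0) = sY - (-4)) turn the left side into (s - 3)Y - (-4).
The right side is L{8} = 8/s.
So (s - 3)Y = 8/s + (-4).
Divide through and combine into a single rational function.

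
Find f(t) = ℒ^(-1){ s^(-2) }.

f(t) = t

Since L{t} = 1!/s^2 = 1/s^2, the inverse is t.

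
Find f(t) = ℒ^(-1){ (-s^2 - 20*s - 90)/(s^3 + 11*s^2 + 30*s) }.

Factor the denominator: s^3 + 11*s^2 + 30*s = s*(s + 5)*(s + 6).
Partial fraction decomposition gives [3/(s + 5)] + [-3/s] + [-1/(s + 6)].
Invert each term: 3/(s + 5) ↔ 3e^(-5t); -3/(s - 0) ↔ -3e^(0t); -1/(s + 6) ↔ -e^(-6t).

f(t) = -3 + 3*exp(-5*t) - exp(-6*t)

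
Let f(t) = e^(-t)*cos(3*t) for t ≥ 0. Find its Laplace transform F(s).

F(s) = (s + 1)/((s + 1)^2 + 9)

L{cos(3t)} = s/(s^2 + 9).
By the first shifting theorem, multiplying by e^(-t) replaces s with s + 1.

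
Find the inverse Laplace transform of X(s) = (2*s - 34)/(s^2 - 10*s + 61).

Complete the square in the denominator: s^2 - 10*s + 61 = (s - 5)^2 + 6^2.
Split the numerator to match: 2*s - 34 = 2·(s - 5) - 4·6.
Invert each term: 2·(s - 5)/((s - 5)^2 + 36) ↔ 2e^(5t)cos(6t); -4·6/((s - 5)^2 + 36) ↔ -4e^(5t)sin(6t).

-4*exp(5*t)*sin(6*t) + 2*exp(5*t)*cos(6*t)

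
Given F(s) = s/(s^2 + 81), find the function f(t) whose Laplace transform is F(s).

f(t) = cos(9*t)

Since L{cos(9t)} = s/(s^2 + 81), the inverse is cos(9*t).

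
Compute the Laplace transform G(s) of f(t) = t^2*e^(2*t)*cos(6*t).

G(s) = 2*(s - 2)*(s^2 - 4*s - 104)/(s^2 - 4*s + 40)^3

L{cos(6t)} = s/(s^2 + 36).
Multiplying by e^(2t) shifts s → s - 2, so L{e^(2*t)*cos(6*t)} = (s - 2)/((s - 2)^2 + 36).
Then apply L{t^2·g(t)} = (-1)^2 d^2/ds^2[H(s)] with H(s) = (s - 2)/((s - 2)^2 + 36):
differentiating 2 times and applying the sign gives 2*(s - 2)*(s^2 - 4*s - 104)/(s^2 - 4*s + 40)^3.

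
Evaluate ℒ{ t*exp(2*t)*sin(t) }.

2*(s - 2)/(s^2 - 4*s + 5)^2

L{sin(t)} = 1/(s^2 + 1).
Multiplying by e^(2t) shifts s → s - 2, so L{exp(2*t)*sin(t)} = 1/((s - 2)^2 + 1).
Then apply L{t·g(t)} = -d/ds[G(s)] with G(s) = 1/((s - 2)^2 + 1):
differentiating 1 time and applying the sign gives 2*(s - 2)/(s^2 - 4*s + 5)^2.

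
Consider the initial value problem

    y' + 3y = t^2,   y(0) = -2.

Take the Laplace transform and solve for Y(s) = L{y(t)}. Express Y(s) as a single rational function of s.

Apply the Laplace transform to the equation.
The derivative rules (L{y'} = sY - y(0) = sY - (-2)) turn the left side into (s + 3)Y - (-2).
The right side is L{t^2} = 2/s^3.
So (s + 3)Y = 2/s^3 + (-2).
Solve for Y(s) and write it as one ratio of polynomials.

Y(s) = (-2*s^3 + 2)/(s^4 + 3*s^3)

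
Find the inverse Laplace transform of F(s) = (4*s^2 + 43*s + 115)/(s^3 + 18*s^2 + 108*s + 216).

t^2*exp(-6*t)/2 - 5*t*exp(-6*t) + 4*exp(-6*t)

Factor the denominator: s^3 + 18*s^2 + 108*s + 216 = (s + 6)^3.
Partial fraction decomposition gives [4/(s + 6)] + [-5/(s + 6)^2] + [(s + 6)^(-3)].
Invert each term: 4/(s + 6) ↔ 4e^(-6t); -5/(s + 6)^2 ↔ -5t·e^(-6t); 1/(s + 6)^3 ↔ (1/2)t^2·e^(-6t).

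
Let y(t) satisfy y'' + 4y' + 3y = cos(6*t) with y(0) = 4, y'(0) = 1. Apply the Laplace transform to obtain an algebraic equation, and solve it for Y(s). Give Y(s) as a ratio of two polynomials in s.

Transform both sides with L{·}.
Using L{y''} = s^2 Y - s·y(0) - y'(0) and L{y'} = sY - y(0), with y(0) = 4, y'(0) = 1, the left side becomes (s^2 + 4*s + 3)Y - (4*s + 17).
The right side is L{cos(6*t)} = s/(s^2 + 36).
So (s^2 + 4*s + 3)Y = s/(s^2 + 36) + (4*s + 17).
Divide through and combine into a single rational function.

Y(s) = (4*s^3 + 17*s^2 + 145*s + 612)/(s^4 + 4*s^3 + 39*s^2 + 144*s + 108)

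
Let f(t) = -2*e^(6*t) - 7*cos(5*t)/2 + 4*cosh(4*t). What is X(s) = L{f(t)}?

X(s) = -7*s/(2*(s^2 + 25)) + 4*s/(s^2 - 16) - 2/(s - 6)

The transform is linear, so treat each term independently.
(4)·[L{cosh(4t)} = s/(s^2 - 16)]; (-7/2)·[L{cos(5t)} = s/(s^2 + 25)]; (-2)·[L{e^(6t)} = 1/(s - 6)].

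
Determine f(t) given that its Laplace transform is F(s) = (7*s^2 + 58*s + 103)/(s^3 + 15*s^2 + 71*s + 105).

f(t) = -exp(-3*t) + 3*exp(-5*t) + 5*exp(-7*t)

Factor the denominator: s^3 + 15*s^2 + 71*s + 105 = (s + 3)*(s + 5)*(s + 7).
Partial fraction decomposition gives [5/(s + 7)] + [-1/(s + 3)] + [3/(s + 5)].
Invert each term: 5/(s + 7) ↔ 5e^(-7t); -1/(s + 3) ↔ -e^(-3t); 3/(s + 5) ↔ 3e^(-5t).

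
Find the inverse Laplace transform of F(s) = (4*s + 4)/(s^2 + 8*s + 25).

-4*exp(-4*t)*sin(3*t) + 4*exp(-4*t)*cos(3*t)

Complete the square in the denominator: s^2 + 8*s + 25 = (s + 4)^2 + 3^2.
Split the numerator to match: 4*s + 4 = 4·(s + 4) - 4·3.
Invert each term: 4·(s + 4)/((s + 4)^2 + 9) ↔ 4e^(-4t)cos(3t); -4·3/((s + 4)^2 + 9) ↔ -4e^(-4t)sin(3t).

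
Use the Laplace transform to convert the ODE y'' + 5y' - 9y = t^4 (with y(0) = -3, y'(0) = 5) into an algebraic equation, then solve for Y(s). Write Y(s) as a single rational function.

Apply the Laplace transform to the equation.
Using L{y''} = s^2 Y - s·y(0) - y'(0) and L{y'} = sY - y(0), with y(0) = -3, y'(0) = 5, the left side becomes (s^2 + 5*s - 9)Y - (-3*s - 10).
The right side is L{t^4} = 24/s^5.
So (s^2 + 5*s - 9)Y = 24/s^5 + (-3*s - 10).
Divide through and combine into a single rational function.

Y(s) = (-3*s^6 - 10*s^5 + 24)/(s^7 + 5*s^6 - 9*s^5)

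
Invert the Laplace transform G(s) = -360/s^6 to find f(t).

Since L{t^5} = 5!/s^6 = 120/s^6, the inverse is t^5, scaled by -3.

f(t) = -3*t^5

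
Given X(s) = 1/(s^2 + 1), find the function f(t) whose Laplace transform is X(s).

Since L{sin(t)} = 1/(s^2 + 1), the inverse is sin(t).

f(t) = sin(t)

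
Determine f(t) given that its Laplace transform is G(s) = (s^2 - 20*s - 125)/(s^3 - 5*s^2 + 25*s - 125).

f(t) = -4*exp(5*t) + sin(5*t) + 5*cos(5*t)

Factor the denominator: s^3 - 5*s^2 + 25*s - 125 = (s - 5)*(s^2 + 25).
Partial fraction decomposition gives [-4/(s - 5)] + [5*s/(s^2 + 25)] + [5/(s^2 + 25)].
Invert each term: -4/(s - 5) ↔ -4e^(5t); 5·s/(s^2 + 25) ↔ 5cos(5t); 1·5/(s^2 + 25) ↔ sin(5t).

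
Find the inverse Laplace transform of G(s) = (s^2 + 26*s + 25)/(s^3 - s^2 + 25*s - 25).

2*exp(t) + 5*sin(5*t) - cos(5*t)

Factor the denominator: s^3 - s^2 + 25*s - 25 = (s - 1)*(s^2 + 25).
Partial fraction decomposition gives [2/(s - 1)] + [-s/(s^2 + 25)] + [25/(s^2 + 25)].
Invert each term: 2/(s - 1) ↔ 2e^(t); -1·s/(s^2 + 25) ↔ -cos(5t); 5·5/(s^2 + 25) ↔ 5sin(5t).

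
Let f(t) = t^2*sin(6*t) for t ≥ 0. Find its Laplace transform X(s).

L{sin(6t)} = 6/(s^2 + 36).
Then apply L{t^2·g(t)} = (-1)^2 d^2/ds^2[G(s)] with G(s) = 6/(s^2 + 36):
differentiating 2 times and applying the sign gives 36*(s^2 - 12)/(s^2 + 36)^3.

X(s) = 36*(s^2 - 12)/(s^2 + 36)^3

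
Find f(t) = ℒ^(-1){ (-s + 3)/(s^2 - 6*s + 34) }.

Rewrite the denominator: s^2 - 6*s + 34 = (s - 3)^2 + 25.
The form in (s - 3) signals a first-shifting-theorem factor e^(3t).
Since L{cos(5t)} = s/(s^2 + 25), the inverse is e^(3*t)*cos(5*t), scaled by -1.

f(t) = -exp(3*t)*cos(5*t)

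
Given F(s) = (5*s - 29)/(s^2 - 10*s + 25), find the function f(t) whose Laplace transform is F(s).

f(t) = -4*t*exp(5*t) + 5*exp(5*t)

Factor the denominator: s^2 - 10*s + 25 = (s - 5)^2.
Partial fraction decomposition gives [5/(s - 5)] + [-4/(s - 5)^2].
Invert each term: 5/(s - 5) ↔ 5e^(5t); -4/(s - 5)^2 ↔ -4t·e^(5t).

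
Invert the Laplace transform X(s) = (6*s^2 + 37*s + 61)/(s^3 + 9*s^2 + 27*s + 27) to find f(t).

Factor the denominator: s^3 + 9*s^2 + 27*s + 27 = (s + 3)^3.
Partial fraction decomposition gives [6/(s + 3)] + [(s + 3)^(-2)] + [4/(s + 3)^3].
Invert each term: 6/(s + 3) ↔ 6e^(-3t); 1/(s + 3)^2 ↔ t·e^(-3t); 4/(s + 3)^3 ↔ (2)t^2·e^(-3t).

f(t) = 2*t^2*exp(-3*t) + t*exp(-3*t) + 6*exp(-3*t)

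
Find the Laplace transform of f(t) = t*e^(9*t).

L{e^(9t)} = 1/(s - 9).
Then apply L{t·g(t)} = -d/ds[G(s)] with G(s) = 1/(s - 9):
differentiating 1 time and applying the sign gives (s - 9)^(-2).

(s - 9)^(-2)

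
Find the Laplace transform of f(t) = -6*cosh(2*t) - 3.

-6*s/(s^2 - 4) - 3/s

By linearity of the Laplace transform, transform each term separately.
L{-3} = -3/s; (-6)·[L{cosh(2t)} = s/(s^2 - 4)].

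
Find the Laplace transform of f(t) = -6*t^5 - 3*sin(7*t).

-21/(s^2 + 49) - 720/s^6

The transform is linear, so treat each term independently.
(-6)·[L{t^5} = 5!/s^6 = 120/s^6]; (-3)·[L{sin(7t)} = 7/(s^2 + 49)].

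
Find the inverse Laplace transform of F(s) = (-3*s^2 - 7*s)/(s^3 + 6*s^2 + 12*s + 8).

Factor the denominator: s^3 + 6*s^2 + 12*s + 8 = (s + 2)^3.
Partial fraction decomposition gives [-3/(s + 2)] + [5/(s + 2)^2] + [2/(s + 2)^3].
Invert each term: -3/(s + 2) ↔ -3e^(-2t); 5/(s + 2)^2 ↔ 5t·e^(-2t); 2/(s + 2)^3 ↔ (1)t^2·e^(-2t).

t^2*exp(-2*t) + 5*t*exp(-2*t) - 3*exp(-2*t)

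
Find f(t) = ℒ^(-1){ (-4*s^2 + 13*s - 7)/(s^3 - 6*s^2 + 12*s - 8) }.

f(t) = 3*t^2*exp(2*t)/2 - 3*t*exp(2*t) - 4*exp(2*t)

Factor the denominator: s^3 - 6*s^2 + 12*s - 8 = (s - 2)^3.
Partial fraction decomposition gives [-4/(s - 2)] + [-3/(s - 2)^2] + [3/(s - 2)^3].
Invert each term: -4/(s - 2) ↔ -4e^(2t); -3/(s - 2)^2 ↔ -3t·e^(2t); 3/(s - 2)^3 ↔ (3/2)t^2·e^(2t).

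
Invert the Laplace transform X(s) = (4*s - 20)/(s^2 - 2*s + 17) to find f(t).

f(t) = -4*exp(t)*sin(4*t) + 4*exp(t)*cos(4*t)

Complete the square in the denominator: s^2 - 2*s + 17 = (s - 1)^2 + 4^2.
Split the numerator to match: 4*s - 20 = 4·(s - 1) - 4·4.
Invert each term: 4·(s - 1)/((s - 1)^2 + 16) ↔ 4e^(t)cos(4t); -4·4/((s - 1)^2 + 16) ↔ -4e^(t)sin(4t).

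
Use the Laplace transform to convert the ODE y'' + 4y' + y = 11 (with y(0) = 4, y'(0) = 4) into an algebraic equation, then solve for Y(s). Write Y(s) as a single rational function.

Apply the Laplace transform to the equation.
The derivative rules (L{y''} = s^2 Y - s·y(0) - y'(0) and L{y'} = sY - y(0), with y(0) = 4, y'(0) = 4) turn the left side into (s^2 + 4*s + 1)Y - (4*s + 20).
The right side is L{11} = 11/s.
So (s^2 + 4*s + 1)Y = 11/s + (4*s + 20).
Divide through and combine into a single rational function.

Y(s) = (4*s^2 + 20*s + 11)/(s^3 + 4*s^2 + s)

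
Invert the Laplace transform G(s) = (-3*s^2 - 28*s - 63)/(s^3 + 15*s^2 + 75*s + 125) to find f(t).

Factor the denominator: s^3 + 15*s^2 + 75*s + 125 = (s + 5)^3.
Partial fraction decomposition gives [-3/(s + 5)] + [2/(s + 5)^2] + [2/(s + 5)^3].
Invert each term: -3/(s + 5) ↔ -3e^(-5t); 2/(s + 5)^2 ↔ 2t·e^(-5t); 2/(s + 5)^3 ↔ (1)t^2·e^(-5t).

f(t) = t^2*exp(-5*t) + 2*t*exp(-5*t) - 3*exp(-5*t)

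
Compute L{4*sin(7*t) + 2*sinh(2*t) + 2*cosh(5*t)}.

Apply the Laplace transform termwise.
(2)·[L{cosh(5t)} = s/(s^2 - 25)]; (4)·[L{sin(7t)} = 7/(s^2 + 49)]; (2)·[L{sinh(2t)} = 2/(s^2 - 4)].

2*s/(s^2 - 25) + 28/(s^2 + 49) + 4/(s^2 - 4)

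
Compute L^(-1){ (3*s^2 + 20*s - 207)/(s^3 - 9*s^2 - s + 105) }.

Factor the denominator: s^3 - 9*s^2 - s + 105 = (s - 7)*(s - 5)*(s + 3).
Partial fraction decomposition gives [4/(s - 7)] + [-3/(s + 3)] + [2/(s - 5)].
Invert each term: 4/(s - 7) ↔ 4e^(7t); -3/(s + 3) ↔ -3e^(-3t); 2/(s - 5) ↔ 2e^(5t).

4*exp(7*t) + 2*exp(5*t) - 3*exp(-3*t)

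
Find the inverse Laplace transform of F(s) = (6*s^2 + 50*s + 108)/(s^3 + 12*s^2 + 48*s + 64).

Factor the denominator: s^3 + 12*s^2 + 48*s + 64 = (s + 4)^3.
Partial fraction decomposition gives [6/(s + 4)] + [2/(s + 4)^2] + [4/(s + 4)^3].
Invert each term: 6/(s + 4) ↔ 6e^(-4t); 2/(s + 4)^2 ↔ 2t·e^(-4t); 4/(s + 4)^3 ↔ (2)t^2·e^(-4t).

2*t^2*exp(-4*t) + 2*t*exp(-4*t) + 6*exp(-4*t)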